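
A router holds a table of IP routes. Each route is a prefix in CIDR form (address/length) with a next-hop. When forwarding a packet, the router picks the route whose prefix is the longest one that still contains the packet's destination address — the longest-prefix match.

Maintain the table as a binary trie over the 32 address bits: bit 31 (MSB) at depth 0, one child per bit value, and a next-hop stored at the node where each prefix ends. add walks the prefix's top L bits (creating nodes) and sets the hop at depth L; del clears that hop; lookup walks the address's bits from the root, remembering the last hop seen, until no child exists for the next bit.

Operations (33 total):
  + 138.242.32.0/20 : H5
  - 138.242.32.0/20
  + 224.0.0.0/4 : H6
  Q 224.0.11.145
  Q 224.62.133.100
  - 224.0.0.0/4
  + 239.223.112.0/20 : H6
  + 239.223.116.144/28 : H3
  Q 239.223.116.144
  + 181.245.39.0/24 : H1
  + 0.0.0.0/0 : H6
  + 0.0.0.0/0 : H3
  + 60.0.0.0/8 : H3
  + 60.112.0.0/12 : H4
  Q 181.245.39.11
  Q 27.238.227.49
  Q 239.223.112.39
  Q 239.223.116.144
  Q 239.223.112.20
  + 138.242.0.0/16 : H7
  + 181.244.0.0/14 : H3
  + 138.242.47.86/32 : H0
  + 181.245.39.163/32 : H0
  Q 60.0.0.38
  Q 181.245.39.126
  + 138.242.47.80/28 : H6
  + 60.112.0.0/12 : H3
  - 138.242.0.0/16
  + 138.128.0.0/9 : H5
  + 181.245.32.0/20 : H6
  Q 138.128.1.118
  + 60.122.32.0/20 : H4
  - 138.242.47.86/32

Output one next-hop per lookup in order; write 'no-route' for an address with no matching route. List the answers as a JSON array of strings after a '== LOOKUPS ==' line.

Process each operation:
  add 138.242.32.0/20 -> H5 at depth 20
  - 138.242.32.0/20 clear@20
  add 224.0.0.0/4 -> H6 at depth 4
  Q 224.0.11.145: descend 1110 ; hops seen [H6] ; pick H6
  Q 224.62.133.100: descend 1110 ; hops seen [H6] ; pick H6
  - 224.0.0.0/4 clear@4
  add 239.223.112.0/20 -> H6 at depth 20
  add 239.223.116.144/28 -> H3 at depth 28
  Q 239.223.116.144: descend 1110111111011111011101001001 ; hops seen [H6,H3] ; pick H3
  add 181.245.39.0/24 -> H1 at depth 24
  add 0.0.0.0/0 -> H6 at depth 0
  add 0.0.0.0/0 -> H3 at depth 0
  add 60.0.0.0/8 -> H3 at depth 8
  add 60.112.0.0/12 -> H4 at depth 12
  Q 181.245.39.11: descend 101101011111010100100111 ; hops seen [H3,H1] ; pick H1
  Q 27.238.227.49: descend 00 ; hops seen [H3] ; pick H3
  Q 239.223.112.39: descend 111011111101111101110 ; hops seen [H3,H6] ; pick H6
  Q 239.223.116.144: descend 1110111111011111011101001001 ; hops seen [H3,H6,H3] ; pick H3
  Q 239.223.112.20: descend 111011111101111101110 ; hops seen [H3,H6] ; pick H6
  add 138.242.0.0/16 -> H7 at depth 16
  add 181.244.0.0/14 -> H3 at depth 14
  add 138.242.47.86/32 -> H0 at depth 32
  add 181.245.39.163/32 -> H0 at depth 32
  Q 60.0.0.38: descend 001111000 ; hops seen [H3,H3] ; pick H3
  Q 181.245.39.126: descend 101101011111010100100111 ; hops seen [H3,H3,H1] ; pick H1
  add 138.242.47.80/28 -> H6 at depth 28
  add 60.112.0.0/12 -> H3 at depth 12
  - 138.242.0.0/16 clear@16
  add 138.128.0.0/9 -> H5 at depth 9
  add 181.245.32.0/20 -> H6 at depth 20
  Q 138.128.1.118: descend 100010101 ; hops seen [H3,H5] ; pick H5
  add 60.122.32.0/20 -> H4 at depth 20
  - 138.242.47.86/32 clear@32

== LOOKUPS ==
["H6","H6","H3","H1","H3","H6","H3","H6","H3","H1","H5"]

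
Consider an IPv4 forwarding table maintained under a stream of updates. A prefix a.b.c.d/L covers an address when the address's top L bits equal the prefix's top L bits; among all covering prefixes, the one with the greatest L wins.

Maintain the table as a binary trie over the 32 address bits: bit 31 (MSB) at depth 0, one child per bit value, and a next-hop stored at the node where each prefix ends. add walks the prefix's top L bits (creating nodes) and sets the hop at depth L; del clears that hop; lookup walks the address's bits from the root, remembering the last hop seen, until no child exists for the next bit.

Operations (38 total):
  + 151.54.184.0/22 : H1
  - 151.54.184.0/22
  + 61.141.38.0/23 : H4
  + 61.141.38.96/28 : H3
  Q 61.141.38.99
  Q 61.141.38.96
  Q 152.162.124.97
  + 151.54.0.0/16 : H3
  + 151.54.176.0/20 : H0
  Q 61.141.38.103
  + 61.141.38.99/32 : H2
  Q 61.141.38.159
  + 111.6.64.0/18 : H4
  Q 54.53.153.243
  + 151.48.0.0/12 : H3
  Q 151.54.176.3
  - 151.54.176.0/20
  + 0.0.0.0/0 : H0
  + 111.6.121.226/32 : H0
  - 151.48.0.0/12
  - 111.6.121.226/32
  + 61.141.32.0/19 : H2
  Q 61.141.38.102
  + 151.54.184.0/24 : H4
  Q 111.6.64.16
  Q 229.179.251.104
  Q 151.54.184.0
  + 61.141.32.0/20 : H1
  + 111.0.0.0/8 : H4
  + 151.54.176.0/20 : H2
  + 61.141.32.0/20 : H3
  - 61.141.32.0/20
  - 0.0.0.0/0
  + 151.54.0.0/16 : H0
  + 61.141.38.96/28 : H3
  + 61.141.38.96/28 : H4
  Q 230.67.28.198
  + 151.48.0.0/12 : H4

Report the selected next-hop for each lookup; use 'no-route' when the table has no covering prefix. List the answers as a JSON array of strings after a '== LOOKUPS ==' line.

Trace:
  + 151.54.184.0/22 (H1) depth=22
  - 151.54.184.0/22 clear@22
  + 61.141.38.0/23 (H4) depth=23
  + 61.141.38.96/28 (H3) depth=28
  ? 61.141.38.99  path d0:-→d1:-→d2:-→d3:-→d4:-→d5:-→d6:-→d7:-→d8:-→d9:-→d10:-→d11:-→d12:-→d13:-→d14:-→d15:-→d16:-→d17:-→d18:-→d19:-→d20:-→d21:-→d22:-→d23:H4→d24:-→d25:-→d26:-→d27:-→d28:H3  best=H3
  ? 61.141.38.96  path d0:-→d1:-→d2:-→d3:-→d4:-→d5:-→d6:-→d7:-→d8:-→d9:-→d10:-→d11:-→d12:-→d13:-→d14:-→d15:-→d16:-→d17:-→d18:-→d19:-→d20:-→d21:-→d22:-→d23:H4→d24:-→d25:-→d26:-→d27:-→d28:H3  best=H3
  ? 152.162.124.97  path d0:-→d1:-→d2:-→d3:-→d4:-  best=no-route
  + 151.54.0.0/16 (H3) depth=16
  + 151.54.176.0/20 (H0) depth=20
  ? 61.141.38.103  path d0:-→d1:-→d2:-→d3:-→d4:-→d5:-→d6:-→d7:-→d8:-→d9:-→d10:-→d11:-→d12:-→d13:-→d14:-→d15:-→d16:-→d17:-→d18:-→d19:-→d20:-→d21:-→d22:-→d23:H4→d24:-→d25:-→d26:-→d27:-→d28:H3  best=H3
  + 61.141.38.99/32 (H2) depth=32
  ? 61.141.38.159  path d0:-→d1:-→d2:-→d3:-→d4:-→d5:-→d6:-→d7:-→d8:-→d9:-→d10:-→d11:-→d12:-→d13:-→d14:-→d15:-→d16:-→d17:-→d18:-→d19:-→d20:-→d21:-→d22:-→d23:H4→d24:-  best=H4
  + 111.6.64.0/18 (H4) depth=18
  ? 54.53.153.243  path d0:-→d1:-→d2:-→d3:-→d4:-  best=no-route
  + 151.48.0.0/12 (H3) depth=12
  ? 151.54.176.3  path d0:-→d1:-→d2:-→d3:-→d4:-→d5:-→d6:-→d7:-→d8:-→d9:-→d10:-→d11:-→d12:H3→d13:-→d14:-→d15:-→d16:H3→d17:-→d18:-→d19:-→d20:H0  best=H0
  - 151.54.176.0/20 clear@20
  + 0.0.0.0/0 (H0) depth=0
  + 111.6.121.226/32 (H0) depth=32
  - 151.48.0.0/12 clear@12
  - 111.6.121.226/32 clear@32
  + 61.141.32.0/19 (H2) depth=19
  ? 61.141.38.102  path d0:H0→d1:-→d2:-→d3:-→d4:-→d5:-→d6:-→d7:-→d8:-→d9:-→d10:-→d11:-→d12:-→d13:-→d14:-→d15:-→d16:-→d17:-→d18:-→d19:H2→d20:-→d21:-→d22:-→d23:H4→d24:-→d25:-→d26:-→d27:-→d28:H3→d29:-  best=H3
  + 151.54.184.0/24 (H4) depth=24
  ? 111.6.64.16  path d0:H0→d1:-→d2:-→d3:-→d4:-→d5:-→d6:-→d7:-→d8:-→d9:-→d10:-→d11:-→d12:-→d13:-→d14:-→d15:-→d16:-→d17:-→d18:H4  best=H4
  ? 229.179.251.104  path d0:H0→d1:-  best=H0
  ? 151.54.184.0  path d0:H0→d1:-→d2:-→d3:-→d4:-→d5:-→d6:-→d7:-→d8:-→d9:-→d10:-→d11:-→d12:-→d13:-→d14:-→d15:-→d16:H3→d17:-→d18:-→d19:-→d20:-→d21:-→d22:-→d23:-→d24:H4  best=H4
  + 61.141.32.0/20 (H1) depth=20
  + 111.0.0.0/8 (H4) depth=8
  + 151.54.176.0/20 (H2) depth=20
  + 61.141.32.0/20 (H3) depth=20
  - 61.141.32.0/20 clear@20
  - 0.0.0.0/0 clear@0
  + 151.54.0.0/16 (H0) depth=16
  + 61.141.38.96/28 (H3) depth=28
  + 61.141.38.96/28 (H4) depth=28
  ? 230.67.28.198  path d0:-→d1:-  best=no-route
  + 151.48.0.0/12 (H4) depth=12

== LOOKUPS ==
["H3","H3","no-route","H3","H4","no-route","H0","H3","H4","H0","H4","no-route"]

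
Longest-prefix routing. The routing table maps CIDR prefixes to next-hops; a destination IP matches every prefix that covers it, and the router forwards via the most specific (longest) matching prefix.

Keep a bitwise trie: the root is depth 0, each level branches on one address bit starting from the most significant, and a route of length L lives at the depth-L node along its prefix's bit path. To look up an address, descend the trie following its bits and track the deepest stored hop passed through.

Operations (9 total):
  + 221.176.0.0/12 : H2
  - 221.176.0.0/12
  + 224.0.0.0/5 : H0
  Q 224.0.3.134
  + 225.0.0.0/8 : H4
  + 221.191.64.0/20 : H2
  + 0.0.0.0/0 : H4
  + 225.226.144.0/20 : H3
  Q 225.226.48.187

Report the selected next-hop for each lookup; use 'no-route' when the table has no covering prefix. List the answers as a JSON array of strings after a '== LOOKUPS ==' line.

Trace:
  add 221.176.0.0/12 -> H2 at depth 12
  del 221.176.0.0/12 (clear depth 12)
  add 224.0.0.0/5 -> H0 at depth 5
  lookup 224.0.3.134: bits 11100 walk d0:-→d1:-→d2:-→d3:-→d4:-→d5:H0 -> H0
  add 225.0.0.0/8 -> H4 at depth 8
  add 221.191.64.0/20 -> H2 at depth 20
  add 0.0.0.0/0 -> H4 at depth 0
  add 225.226.144.0/20 -> H3 at depth 20
  lookup 225.226.48.187: bits 1110000111100010 walk d0:H4→d1:-→d2:-→d3:-→d4:-→d5:H0→d6:-→d7:-→d8:H4→d9:-→d10:-→d11:-→d12:-→d13:-→d14:-→d15:-→d16:- -> H4

== LOOKUPS ==
["H0","H4"]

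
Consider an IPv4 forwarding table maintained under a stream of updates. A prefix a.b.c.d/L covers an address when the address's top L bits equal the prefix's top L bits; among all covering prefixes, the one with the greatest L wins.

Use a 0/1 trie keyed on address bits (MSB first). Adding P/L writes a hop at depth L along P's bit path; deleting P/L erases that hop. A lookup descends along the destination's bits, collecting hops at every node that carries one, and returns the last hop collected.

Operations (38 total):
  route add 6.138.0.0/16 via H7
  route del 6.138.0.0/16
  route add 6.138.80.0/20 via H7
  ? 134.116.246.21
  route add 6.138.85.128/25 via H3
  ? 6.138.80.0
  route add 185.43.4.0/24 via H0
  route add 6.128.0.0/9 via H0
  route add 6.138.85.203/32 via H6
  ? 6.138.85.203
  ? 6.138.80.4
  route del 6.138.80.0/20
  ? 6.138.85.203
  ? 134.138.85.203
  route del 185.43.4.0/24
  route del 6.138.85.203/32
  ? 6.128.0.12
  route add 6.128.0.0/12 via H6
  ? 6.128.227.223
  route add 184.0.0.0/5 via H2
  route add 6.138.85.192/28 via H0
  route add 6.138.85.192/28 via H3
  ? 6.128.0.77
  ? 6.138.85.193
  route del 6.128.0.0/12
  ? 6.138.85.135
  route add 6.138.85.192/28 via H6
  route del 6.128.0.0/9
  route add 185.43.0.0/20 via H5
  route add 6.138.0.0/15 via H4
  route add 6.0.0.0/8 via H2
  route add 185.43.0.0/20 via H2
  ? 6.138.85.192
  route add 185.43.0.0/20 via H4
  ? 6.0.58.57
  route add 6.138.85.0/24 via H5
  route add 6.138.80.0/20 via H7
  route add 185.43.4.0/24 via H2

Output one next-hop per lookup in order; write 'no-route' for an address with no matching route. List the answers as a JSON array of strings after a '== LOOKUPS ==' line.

Apply in order:
  add 6.138.0.0/16 -> H7 at depth 16
  del 6.138.0.0/16 (clear depth 16)
  add 6.138.80.0/20 -> H7 at depth 20
  Q 134.116.246.21: descend ε ; hops seen [∅] ; pick no-route
  add 6.138.85.128/25 -> H3 at depth 25
  Q 6.138.80.0: descend 000001101000101001010 ; hops seen [H7] ; pick H7
  add 185.43.4.0/24 -> H0 at depth 24
  add 6.128.0.0/9 -> H0 at depth 9
  add 6.138.85.203/32 -> H6 at depth 32
  Q 6.138.85.203: descend 00000110100010100101010111001011 ; hops seen [H0,H7,H3,H6] ; pick H6
  Q 6.138.80.4: descend 000001101000101001010 ; hops seen [H0,H7] ; pick H7
  del 6.138.80.0/20 (clear depth 20)
  Q 6.138.85.203: descend 00000110100010100101010111001011 ; hops seen [H0,H3,H6] ; pick H6
  Q 134.138.85.203: descend 10 ; hops seen [∅] ; pick no-route
  del 185.43.4.0/24 (clear depth 24)
  del 6.138.85.203/32 (clear depth 32)
  Q 6.128.0.12: descend 000001101000 ; hops seen [H0] ; pick H0
  add 6.128.0.0/12 -> H6 at depth 12
  Q 6.128.227.223: descend 000001101000 ; hops seen [H0,H6] ; pick H6
  add 184.0.0.0/5 -> H2 at depth 5
  add 6.138.85.192/28 -> H0 at depth 28
  add 6.138.85.192/28 -> H3 at depth 28
  Q 6.128.0.77: descend 000001101000 ; hops seen [H0,H6] ; pick H6
  Q 6.138.85.193: descend 0000011010001010010101011100 ; hops seen [H0,H6,H3,H3] ; pick H3
  del 6.128.0.0/12 (clear depth 12)
  Q 6.138.85.135: descend 0000011010001010010101011 ; hops seen [H0,H3] ; pick H3
  add 6.138.85.192/28 -> H6 at depth 28
  del 6.128.0.0/9 (clear depth 9)
  add 185.43.0.0/20 -> H5 at depth 20
  add 6.138.0.0/15 -> H4 at depth 15
  add 6.0.0.0/8 -> H2 at depth 8
  add 185.43.0.0/20 -> H2 at depth 20
  Q 6.138.85.192: descend 0000011010001010010101011100 ; hops seen [H2,H4,H3,H6] ; pick H6
  add 185.43.0.0/20 -> H4 at depth 20
  Q 6.0.58.57: descend 00000110 ; hops seen [H2] ; pick H2
  add 6.138.85.0/24 -> H5 at depth 24
  add 6.138.80.0/20 -> H7 at depth 20
  add 185.43.4.0/24 -> H2 at depth 24

== LOOKUPS ==
["no-route","H7","H6","H7","H6","no-route","H0","H6","H6","H3","H3","H6","H2"]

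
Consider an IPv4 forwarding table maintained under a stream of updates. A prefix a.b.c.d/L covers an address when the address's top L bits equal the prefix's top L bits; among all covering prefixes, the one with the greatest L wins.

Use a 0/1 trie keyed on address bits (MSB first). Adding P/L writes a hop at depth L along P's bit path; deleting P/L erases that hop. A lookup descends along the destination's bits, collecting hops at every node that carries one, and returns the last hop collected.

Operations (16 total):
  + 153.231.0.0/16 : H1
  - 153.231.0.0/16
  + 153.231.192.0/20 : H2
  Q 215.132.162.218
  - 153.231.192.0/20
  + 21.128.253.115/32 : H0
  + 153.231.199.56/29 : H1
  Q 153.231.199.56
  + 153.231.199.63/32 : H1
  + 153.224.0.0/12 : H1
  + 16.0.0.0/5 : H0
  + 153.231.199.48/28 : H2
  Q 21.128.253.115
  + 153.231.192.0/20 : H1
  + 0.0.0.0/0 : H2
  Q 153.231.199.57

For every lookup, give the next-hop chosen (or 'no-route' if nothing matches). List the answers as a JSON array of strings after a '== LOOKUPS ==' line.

Trace:
  + 153.231.0.0/16 (H1) depth=16
  del 153.231.0.0/16 (clear depth 16)
  + 153.231.192.0/20 (H2) depth=20
  ? 215.132.162.218  path d0:-→d1:-  best=no-route
  del 153.231.192.0/20 (clear depth 20)
  + 21.128.253.115/32 (H0) depth=32
  + 153.231.199.56/29 (H1) depth=29
  ? 153.231.199.56  path d0:-→d1:-→d2:-→d3:-→d4:-→d5:-→d6:-→d7:-→d8:-→d9:-→d10:-→d11:-→d12:-→d13:-→d14:-→d15:-→d16:-→d17:-→d18:-→d19:-→d20:-→d21:-→d22:-→d23:-→d24:-→d25:-→d26:-→d27:-→d28:-→d29:H1  best=H1
  + 153.231.199.63/32 (H1) depth=32
  + 153.224.0.0/12 (H1) depth=12
  + 16.0.0.0/5 (H0) depth=5
  + 153.231.199.48/28 (H2) depth=28
  ? 21.128.253.115  path d0:-→d1:-→d2:-→d3:-→d4:-→d5:H0→d6:-→d7:-→d8:-→d9:-→d10:-→d11:-→d12:-→d13:-→d14:-→d15:-→d16:-→d17:-→d18:-→d19:-→d20:-→d21:-→d22:-→d23:-→d24:-→d25:-→d26:-→d27:-→d28:-→d29:-→d30:-→d31:-→d32:H0  best=H0
  + 153.231.192.0/20 (H1) depth=20
  + 0.0.0.0/0 (H2) depth=0
  ? 153.231.199.57  path d0:H2→d1:-→d2:-→d3:-→d4:-→d5:-→d6:-→d7:-→d8:-→d9:-→d10:-→d11:-→d12:H1→d13:-→d14:-→d15:-→d16:-→d17:-→d18:-→d19:-→d20:H1→d21:-→d22:-→d23:-→d24:-→d25:-→d26:-→d27:-→d28:H2→d29:H1  best=H1

== LOOKUPS ==
["no-route","H1","H0","H1"]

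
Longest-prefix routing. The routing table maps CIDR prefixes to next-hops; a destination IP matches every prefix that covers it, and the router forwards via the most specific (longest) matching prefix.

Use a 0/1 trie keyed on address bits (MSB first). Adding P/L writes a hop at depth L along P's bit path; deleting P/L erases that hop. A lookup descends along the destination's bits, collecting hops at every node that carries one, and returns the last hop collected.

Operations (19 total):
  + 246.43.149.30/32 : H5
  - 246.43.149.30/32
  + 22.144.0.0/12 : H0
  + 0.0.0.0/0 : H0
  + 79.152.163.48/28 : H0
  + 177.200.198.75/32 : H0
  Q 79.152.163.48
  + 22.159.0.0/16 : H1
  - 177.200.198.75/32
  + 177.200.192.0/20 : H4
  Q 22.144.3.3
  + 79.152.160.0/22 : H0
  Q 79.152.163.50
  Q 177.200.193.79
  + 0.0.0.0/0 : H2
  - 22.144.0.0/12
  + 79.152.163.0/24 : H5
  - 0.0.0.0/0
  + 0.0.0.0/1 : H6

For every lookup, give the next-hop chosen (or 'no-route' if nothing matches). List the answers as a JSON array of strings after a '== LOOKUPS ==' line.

Apply in order:
  add 246.43.149.30/32 -> H5 at depth 32
  - 246.43.149.30/32 clear@32
  add 22.144.0.0/12 -> H0 at depth 12
  add 0.0.0.0/0 -> H0 at depth 0
  add 79.152.163.48/28 -> H0 at depth 28
  add 177.200.198.75/32 -> H0 at depth 32
  Q 79.152.163.48: descend 0100111110011000101000110011 ; hops seen [H0,H0] ; pick H0
  add 22.159.0.0/16 -> H1 at depth 16
  - 177.200.198.75/32 clear@32
  add 177.200.192.0/20 -> H4 at depth 20
  Q 22.144.3.3: descend 000101101001 ; hops seen [H0,H0] ; pick H0
  add 79.152.160.0/22 -> H0 at depth 22
  Q 79.152.163.50: descend 0100111110011000101000110011 ; hops seen [H0,H0,H0] ; pick H0
  Q 177.200.193.79: descend 101100011100100011000 ; hops seen [H0,H4] ; pick H4
  add 0.0.0.0/0 -> H2 at depth 0
  - 22.144.0.0/12 clear@12
  add 79.152.163.0/24 -> H5 at depth 24
  - 0.0.0.0/0 clear@0
  add 0.0.0.0/1 -> H6 at depth 1

== LOOKUPS ==
["H0","H0","H0","H4"]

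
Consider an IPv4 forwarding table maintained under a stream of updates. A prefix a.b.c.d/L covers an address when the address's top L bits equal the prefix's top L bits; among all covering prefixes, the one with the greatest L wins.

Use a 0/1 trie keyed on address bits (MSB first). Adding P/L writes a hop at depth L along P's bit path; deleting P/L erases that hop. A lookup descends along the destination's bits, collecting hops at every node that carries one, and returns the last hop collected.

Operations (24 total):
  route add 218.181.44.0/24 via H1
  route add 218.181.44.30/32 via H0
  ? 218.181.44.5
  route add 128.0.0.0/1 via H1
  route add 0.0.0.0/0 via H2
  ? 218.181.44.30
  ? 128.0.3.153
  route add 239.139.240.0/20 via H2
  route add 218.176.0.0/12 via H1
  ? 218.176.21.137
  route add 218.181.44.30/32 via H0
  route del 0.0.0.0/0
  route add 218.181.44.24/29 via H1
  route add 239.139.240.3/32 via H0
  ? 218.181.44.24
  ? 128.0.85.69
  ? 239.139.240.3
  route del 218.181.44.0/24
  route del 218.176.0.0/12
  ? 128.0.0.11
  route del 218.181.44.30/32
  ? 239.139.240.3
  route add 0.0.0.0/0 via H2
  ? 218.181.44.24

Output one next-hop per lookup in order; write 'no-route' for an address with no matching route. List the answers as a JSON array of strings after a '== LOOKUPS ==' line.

Trace:
  + 218.181.44.0/24 (H1) depth=24
  + 218.181.44.30/32 (H0) depth=32
  lookup 218.181.44.5: bits 110110101011010100101100000 walk d0:-→d1:-→d2:-→d3:-→d4:-→d5:-→d6:-→d7:-→d8:-→d9:-→d10:-→d11:-→d12:-→d13:-→d14:-→d15:-→d16:-→d17:-→d18:-→d19:-→d20:-→d21:-→d22:-→d23:-→d24:H1→d25:-→d26:-→d27:- -> H1
  + 128.0.0.0/1 (H1) depth=1
  + 0.0.0.0/0 (H2) depth=0
  lookup 218.181.44.30: bits 11011010101101010010110000011110 walk d0:H2→d1:H1→d2:-→d3:-→d4:-→d5:-→d6:-→d7:-→d8:-→d9:-→d10:-→d11:-→d12:-→d13:-→d14:-→d15:-→d16:-→d17:-→d18:-→d19:-→d20:-→d21:-→d22:-→d23:-→d24:H1→d25:-→d26:-→d27:-→d28:-→d29:-→d30:-→d31:-→d32:H0 -> H0
  lookup 128.0.3.153: bits 1 walk d0:H2→d1:H1 -> H1
  + 239.139.240.0/20 (H2) depth=20
  + 218.176.0.0/12 (H1) depth=12
  lookup 218.176.21.137: bits 1101101010110 walk d0:H2→d1:H1→d2:-→d3:-→d4:-→d5:-→d6:-→d7:-→d8:-→d9:-→d10:-→d11:-→d12:H1→d13:- -> H1
  + 218.181.44.30/32 (H0) depth=32
  del 0.0.0.0/0 (clear depth 0)
  + 218.181.44.24/29 (H1) depth=29
  + 239.139.240.3/32 (H0) depth=32
  lookup 218.181.44.24: bits 11011010101101010010110000011 walk d0:-→d1:H1→d2:-→d3:-→d4:-→d5:-→d6:-→d7:-→d8:-→d9:-→d10:-→d11:-→d12:H1→d13:-→d14:-→d15:-→d16:-→d17:-→d18:-→d19:-→d20:-→d21:-→d22:-→d23:-→d24:H1→d25:-→d26:-→d27:-→d28:-→d29:H1 -> H1
  lookup 128.0.85.69: bits 1 walk d0:-→d1:H1 -> H1
  lookup 239.139.240.3: bits 11101111100010111111000000000011 walk d0:-→d1:H1→d2:-→d3:-→d4:-→d5:-→d6:-→d7:-→d8:-→d9:-→d10:-→d11:-→d12:-→d13:-→d14:-→d15:-→d16:-→d17:-→d18:-→d19:-→d20:H2→d21:-→d22:-→d23:-→d24:-→d25:-→d26:-→d27:-→d28:-→d29:-→d30:-→d31:-→d32:H0 -> H0
  del 218.181.44.0/24 (clear depth 24)
  del 218.176.0.0/12 (clear depth 12)
  lookup 128.0.0.11: bits 1 walk d0:-→d1:H1 -> H1
  del 218.181.44.30/32 (clear depth 32)
  lookup 239.139.240.3: bits 11101111100010111111000000000011 walk d0:-→d1:H1→d2:-→d3:-→d4:-→d5:-→d6:-→d7:-→d8:-→d9:-→d10:-→d11:-→d12:-→d13:-→d14:-→d15:-→d16:-→d17:-→d18:-→d19:-→d20:H2→d21:-→d22:-→d23:-→d24:-→d25:-→d26:-→d27:-→d28:-→d29:-→d30:-→d31:-→d32:H0 -> H0
  + 0.0.0.0/0 (H2) depth=0
  lookup 218.181.44.24: bits 11011010101101010010110000011 walk d0:H2→d1:H1→d2:-→d3:-→d4:-→d5:-→d6:-→d7:-→d8:-→d9:-→d10:-→d11:-→d12:-→d13:-→d14:-→d15:-→d16:-→d17:-→d18:-→d19:-→d20:-→d21:-→d22:-→d23:-→d24:-→d25:-→d26:-→d27:-→d28:-→d29:H1 -> H1

== LOOKUPS ==
["H1","H0","H1","H1","H1","H1","H0","H1","H0","H1"]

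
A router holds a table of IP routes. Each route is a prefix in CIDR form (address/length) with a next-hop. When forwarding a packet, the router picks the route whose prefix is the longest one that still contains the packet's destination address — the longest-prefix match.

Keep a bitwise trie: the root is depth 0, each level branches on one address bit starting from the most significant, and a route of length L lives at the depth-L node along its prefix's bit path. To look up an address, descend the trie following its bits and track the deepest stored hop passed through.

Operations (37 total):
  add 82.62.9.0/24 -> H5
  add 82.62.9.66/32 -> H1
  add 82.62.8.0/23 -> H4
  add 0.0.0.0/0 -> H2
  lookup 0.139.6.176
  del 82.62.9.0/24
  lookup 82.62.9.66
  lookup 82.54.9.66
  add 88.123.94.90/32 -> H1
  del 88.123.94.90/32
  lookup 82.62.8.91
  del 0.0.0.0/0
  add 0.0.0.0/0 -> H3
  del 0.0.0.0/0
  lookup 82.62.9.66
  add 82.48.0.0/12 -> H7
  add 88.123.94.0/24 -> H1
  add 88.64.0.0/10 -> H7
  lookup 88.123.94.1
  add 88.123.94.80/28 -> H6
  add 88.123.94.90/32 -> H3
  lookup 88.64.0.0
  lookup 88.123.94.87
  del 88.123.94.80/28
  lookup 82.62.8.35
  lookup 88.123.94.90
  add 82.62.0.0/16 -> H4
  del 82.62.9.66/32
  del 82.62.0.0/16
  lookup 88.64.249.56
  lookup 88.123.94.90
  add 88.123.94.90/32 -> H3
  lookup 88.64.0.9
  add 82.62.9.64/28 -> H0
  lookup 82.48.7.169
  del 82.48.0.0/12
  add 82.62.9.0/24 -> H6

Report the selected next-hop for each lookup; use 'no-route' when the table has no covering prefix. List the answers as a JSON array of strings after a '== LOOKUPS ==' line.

Apply in order:
  + 82.62.9.0/24 (H5) depth=24
  + 82.62.9.66/32 (H1) depth=32
  + 82.62.8.0/23 (H4) depth=23
  + 0.0.0.0/0 (H2) depth=0
  ? 0.139.6.176  path d0:H2→d1:-  best=H2
  - 82.62.9.0/24 clear@24
  ? 82.62.9.66  path d0:H2→d1:-→d2:-→d3:-→d4:-→d5:-→d6:-→d7:-→d8:-→d9:-→d10:-→d11:-→d12:-→d13:-→d14:-→d15:-→d16:-→d17:-→d18:-→d19:-→d20:-→d21:-→d22:-→d23:H4→d24:-→d25:-→d26:-→d27:-→d28:-→d29:-→d30:-→d31:-→d32:H1  best=H1
  ? 82.54.9.66  path d0:H2→d1:-→d2:-→d3:-→d4:-→d5:-→d6:-→d7:-→d8:-→d9:-→d10:-→d11:-→d12:-  best=H2
  + 88.123.94.90/32 (H1) depth=32
  - 88.123.94.90/32 clear@32
  ? 82.62.8.91  path d0:H2→d1:-→d2:-→d3:-→d4:-→d5:-→d6:-→d7:-→d8:-→d9:-→d10:-→d11:-→d12:-→d13:-→d14:-→d15:-→d16:-→d17:-→d18:-→d19:-→d20:-→d21:-→d22:-→d23:H4  best=H4
  - 0.0.0.0/0 clear@0
  + 0.0.0.0/0 (H3) depth=0
  - 0.0.0.0/0 clear@0
  ? 82.62.9.66  path d0:-→d1:-→d2:-→d3:-→d4:-→d5:-→d6:-→d7:-→d8:-→d9:-→d10:-→d11:-→d12:-→d13:-→d14:-→d15:-→d16:-→d17:-→d18:-→d19:-→d20:-→d21:-→d22:-→d23:H4→d24:-→d25:-→d26:-→d27:-→d28:-→d29:-→d30:-→d31:-→d32:H1  best=H1
  + 82.48.0.0/12 (H7) depth=12
  + 88.123.94.0/24 (H1) depth=24
  + 88.64.0.0/10 (H7) depth=10
  ? 88.123.94.1  path d0:-→d1:-→d2:-→d3:-→d4:-→d5:-→d6:-→d7:-→d8:-→d9:-→d10:H7→d11:-→d12:-→d13:-→d14:-→d15:-→d16:-→d17:-→d18:-→d19:-→d20:-→d21:-→d22:-→d23:-→d24:H1→d25:-  best=H1
  + 88.123.94.80/28 (H6) depth=28
  + 88.123.94.90/32 (H3) depth=32
  ? 88.64.0.0  path d0:-→d1:-→d2:-→d3:-→d4:-→d5:-→d6:-→d7:-→d8:-→d9:-→d10:H7  best=H7
  ? 88.123.94.87  path d0:-→d1:-→d2:-→d3:-→d4:-→d5:-→d6:-→d7:-→d8:-→d9:-→d10:H7→d11:-→d12:-→d13:-→d14:-→d15:-→d16:-→d17:-→d18:-→d19:-→d20:-→d21:-→d22:-→d23:-→d24:H1→d25:-→d26:-→d27:-→d28:H6  best=H6
  - 88.123.94.80/28 clear@28
  ? 82.62.8.35  path d0:-→d1:-→d2:-→d3:-→d4:-→d5:-→d6:-→d7:-→d8:-→d9:-→d10:-→d11:-→d12:H7→d13:-→d14:-→d15:-→d16:-→d17:-→d18:-→d19:-→d20:-→d21:-→d22:-→d23:H4  best=H4
  ? 88.123.94.90  path d0:-→d1:-→d2:-→d3:-→d4:-→d5:-→d6:-→d7:-→d8:-→d9:-→d10:H7→d11:-→d12:-→d13:-→d14:-→d15:-→d16:-→d17:-→d18:-→d19:-→d20:-→d21:-→d22:-→d23:-→d24:H1→d25:-→d26:-→d27:-→d28:-→d29:-→d30:-→d31:-→d32:H3  best=H3
  + 82.62.0.0/16 (H4) depth=16
  - 82.62.9.66/32 clear@32
  - 82.62.0.0/16 clear@16
  ? 88.64.249.56  path d0:-→d1:-→d2:-→d3:-→d4:-→d5:-→d6:-→d7:-→d8:-→d9:-→d10:H7  best=H7
  ? 88.123.94.90  path d0:-→d1:-→d2:-→d3:-→d4:-→d5:-→d6:-→d7:-→d8:-→d9:-→d10:H7→d11:-→d12:-→d13:-→d14:-→d15:-→d16:-→d17:-→d18:-→d19:-→d20:-→d21:-→d22:-→d23:-→d24:H1→d25:-→d26:-→d27:-→d28:-→d29:-→d30:-→d31:-→d32:H3  best=H3
  + 88.123.94.90/32 (H3) depth=32
  ? 88.64.0.9  path d0:-→d1:-→d2:-→d3:-→d4:-→d5:-→d6:-→d7:-→d8:-→d9:-→d10:H7  best=H7
  + 82.62.9.64/28 (H0) depth=28
  ? 82.48.7.169  path d0:-→d1:-→d2:-→d3:-→d4:-→d5:-→d6:-→d7:-→d8:-→d9:-→d10:-→d11:-→d12:H7  best=H7
  - 82.48.0.0/12 clear@12
  + 82.62.9.0/24 (H6) depth=24

== LOOKUPS ==
["H2","H1","H2","H4","H1","H1","H7","H6","H4","H3","H7","H3","H7","H7"]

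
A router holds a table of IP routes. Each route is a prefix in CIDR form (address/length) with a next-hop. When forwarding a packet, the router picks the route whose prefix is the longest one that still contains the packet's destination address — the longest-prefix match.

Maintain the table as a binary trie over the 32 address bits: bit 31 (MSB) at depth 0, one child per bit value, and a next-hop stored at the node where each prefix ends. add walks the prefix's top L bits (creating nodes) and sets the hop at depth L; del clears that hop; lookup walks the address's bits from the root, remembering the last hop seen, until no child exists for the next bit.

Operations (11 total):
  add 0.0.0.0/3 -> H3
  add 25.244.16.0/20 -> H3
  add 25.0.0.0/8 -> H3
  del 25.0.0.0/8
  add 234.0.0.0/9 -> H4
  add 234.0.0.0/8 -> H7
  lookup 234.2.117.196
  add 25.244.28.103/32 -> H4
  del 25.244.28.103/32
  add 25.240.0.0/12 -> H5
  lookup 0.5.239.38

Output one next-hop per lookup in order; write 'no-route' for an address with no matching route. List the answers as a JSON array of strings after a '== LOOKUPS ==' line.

Process each operation:
  add 0.0.0.0/3 -> H3 at depth 3
  add 25.244.16.0/20 -> H3 at depth 20
  add 25.0.0.0/8 -> H3 at depth 8
  - 25.0.0.0/8 clear@8
  add 234.0.0.0/9 -> H4 at depth 9
  add 234.0.0.0/8 -> H7 at depth 8
  Q 234.2.117.196: descend 111010100 ; hops seen [H7,H4] ; pick H4
  add 25.244.28.103/32 -> H4 at depth 32
  - 25.244.28.103/32 clear@32
  add 25.240.0.0/12 -> H5 at depth 12
  Q 0.5.239.38: descend 000 ; hops seen [H3] ; pick H3

== LOOKUPS ==
["H4","H3"]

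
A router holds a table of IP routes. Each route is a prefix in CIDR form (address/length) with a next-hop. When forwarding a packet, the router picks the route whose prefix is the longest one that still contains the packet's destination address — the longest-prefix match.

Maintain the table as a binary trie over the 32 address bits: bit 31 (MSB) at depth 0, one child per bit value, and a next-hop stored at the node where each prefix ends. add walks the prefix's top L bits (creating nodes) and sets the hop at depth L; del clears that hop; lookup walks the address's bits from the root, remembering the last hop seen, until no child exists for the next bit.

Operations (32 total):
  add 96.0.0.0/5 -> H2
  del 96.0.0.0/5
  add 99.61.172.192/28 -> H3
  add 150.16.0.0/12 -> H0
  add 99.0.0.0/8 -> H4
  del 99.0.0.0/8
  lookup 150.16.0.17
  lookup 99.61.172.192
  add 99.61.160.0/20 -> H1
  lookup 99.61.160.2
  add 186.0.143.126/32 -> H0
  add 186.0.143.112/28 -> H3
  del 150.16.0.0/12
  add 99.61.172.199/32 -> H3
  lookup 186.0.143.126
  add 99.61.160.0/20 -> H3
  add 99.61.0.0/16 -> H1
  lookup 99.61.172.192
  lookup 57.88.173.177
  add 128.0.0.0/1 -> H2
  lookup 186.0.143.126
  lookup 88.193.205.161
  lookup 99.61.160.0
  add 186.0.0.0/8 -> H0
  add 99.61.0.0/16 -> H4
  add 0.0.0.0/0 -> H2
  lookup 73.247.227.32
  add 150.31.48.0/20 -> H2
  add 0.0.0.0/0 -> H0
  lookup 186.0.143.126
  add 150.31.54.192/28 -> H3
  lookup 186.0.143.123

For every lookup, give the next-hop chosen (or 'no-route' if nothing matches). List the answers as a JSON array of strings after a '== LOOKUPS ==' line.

Trace:
  + 96.0.0.0/5 (H2) depth=5
  del 96.0.0.0/5 (clear depth 5)
  + 99.61.172.192/28 (H3) depth=28
  + 150.16.0.0/12 (H0) depth=12
  + 99.0.0.0/8 (H4) depth=8
  del 99.0.0.0/8 (clear depth 8)
  ? 150.16.0.17  path d0:-→d1:-→d2:-→d3:-→d4:-→d5:-→d6:-→d7:-→d8:-→d9:-→d10:-→d11:-→d12:H0  best=H0
  ? 99.61.172.192  path d0:-→d1:-→d2:-→d3:-→d4:-→d5:-→d6:-→d7:-→d8:-→d9:-→d10:-→d11:-→d12:-→d13:-→d14:-→d15:-→d16:-→d17:-→d18:-→d19:-→d20:-→d21:-→d22:-→d23:-→d24:-→d25:-→d26:-→d27:-→d28:H3  best=H3
  + 99.61.160.0/20 (H1) depth=20
  ? 99.61.160.2  path d0:-→d1:-→d2:-→d3:-→d4:-→d5:-→d6:-→d7:-→d8:-→d9:-→d10:-→d11:-→d12:-→d13:-→d14:-→d15:-→d16:-→d17:-→d18:-→d19:-→d20:H1  best=H1
  + 186.0.143.126/32 (H0) depth=32
  + 186.0.143.112/28 (H3) depth=28
  del 150.16.0.0/12 (clear depth 12)
  + 99.61.172.199/32 (H3) depth=32
  ? 186.0.143.126  path d0:-→d1:-→d2:-→d3:-→d4:-→d5:-→d6:-→d7:-→d8:-→d9:-→d10:-→d11:-→d12:-→d13:-→d14:-→d15:-→d16:-→d17:-→d18:-→d19:-→d20:-→d21:-→d22:-→d23:-→d24:-→d25:-→d26:-→d27:-→d28:H3→d29:-→d30:-→d31:-→d32:H0  best=H0
  + 99.61.160.0/20 (H3) depth=20
  + 99.61.0.0/16 (H1) depth=16
  ? 99.61.172.192  path d0:-→d1:-→d2:-→d3:-→d4:-→d5:-→d6:-→d7:-→d8:-→d9:-→d10:-→d11:-→d12:-→d13:-→d14:-→d15:-→d16:H1→d17:-→d18:-→d19:-→d20:H3→d21:-→d22:-→d23:-→d24:-→d25:-→d26:-→d27:-→d28:H3→d29:-  best=H3
  ? 57.88.173.177  path d0:-→d1:-  best=no-route
  + 128.0.0.0/1 (H2) depth=1
  ? 186.0.143.126  path d0:-→d1:H2→d2:-→d3:-→d4:-→d5:-→d6:-→d7:-→d8:-→d9:-→d10:-→d11:-→d12:-→d13:-→d14:-→d15:-→d16:-→d17:-→d18:-→d19:-→d20:-→d21:-→d22:-→d23:-→d24:-→d25:-→d26:-→d27:-→d28:H3→d29:-→d30:-→d31:-→d32:H0  best=H0
  ? 88.193.205.161  path d0:-→d1:-→d2:-  best=no-route
  ? 99.61.160.0  path d0:-→d1:-→d2:-→d3:-→d4:-→d5:-→d6:-→d7:-→d8:-→d9:-→d10:-→d11:-→d12:-→d13:-→d14:-→d15:-→d16:H1→d17:-→d18:-→d19:-→d20:H3  best=H3
  + 186.0.0.0/8 (H0) depth=8
  + 99.61.0.0/16 (H4) depth=16
  + 0.0.0.0/0 (H2) depth=0
  ? 73.247.227.32  path d0:H2→d1:-→d2:-  best=H2
  + 150.31.48.0/20 (H2) depth=20
  + 0.0.0.0/0 (H0) depth=0
  ? 186.0.143.126  path d0:H0→d1:H2→d2:-→d3:-→d4:-→d5:-→d6:-→d7:-→d8:H0→d9:-→d10:-→d11:-→d12:-→d13:-→d14:-→d15:-→d16:-→d17:-→d18:-→d19:-→d20:-→d21:-→d22:-→d23:-→d24:-→d25:-→d26:-→d27:-→d28:H3→d29:-→d30:-→d31:-→d32:H0  best=H0
  + 150.31.54.192/28 (H3) depth=28
  ? 186.0.143.123  path d0:H0→d1:H2→d2:-→d3:-→d4:-→d5:-→d6:-→d7:-→d8:H0→d9:-→d10:-→d11:-→d12:-→d13:-→d14:-→d15:-→d16:-→d17:-→d18:-→d19:-→d20:-→d21:-→d22:-→d23:-→d24:-→d25:-→d26:-→d27:-→d28:H3→d29:-  best=H3

== LOOKUPS ==
["H0","H3","H1","H0","H3","no-route","H0","no-route","H3","H2","H0","H3"]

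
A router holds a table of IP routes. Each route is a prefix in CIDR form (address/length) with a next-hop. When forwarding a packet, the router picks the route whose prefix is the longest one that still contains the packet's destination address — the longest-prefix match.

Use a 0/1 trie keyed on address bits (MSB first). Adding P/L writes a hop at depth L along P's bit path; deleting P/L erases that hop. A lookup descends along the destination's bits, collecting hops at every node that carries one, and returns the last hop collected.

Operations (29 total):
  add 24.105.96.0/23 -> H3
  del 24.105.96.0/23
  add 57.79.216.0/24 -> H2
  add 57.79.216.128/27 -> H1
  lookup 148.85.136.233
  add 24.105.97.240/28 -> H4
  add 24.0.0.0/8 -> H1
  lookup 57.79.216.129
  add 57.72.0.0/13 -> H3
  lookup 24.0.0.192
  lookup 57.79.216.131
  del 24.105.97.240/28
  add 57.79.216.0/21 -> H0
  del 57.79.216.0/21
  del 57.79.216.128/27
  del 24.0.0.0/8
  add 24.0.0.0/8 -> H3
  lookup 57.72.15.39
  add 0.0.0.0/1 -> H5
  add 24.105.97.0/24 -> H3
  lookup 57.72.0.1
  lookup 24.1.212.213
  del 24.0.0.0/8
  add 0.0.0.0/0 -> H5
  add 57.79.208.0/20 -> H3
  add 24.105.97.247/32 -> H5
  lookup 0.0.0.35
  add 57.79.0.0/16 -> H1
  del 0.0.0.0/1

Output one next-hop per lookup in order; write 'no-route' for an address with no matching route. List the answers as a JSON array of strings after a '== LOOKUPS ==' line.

Apply in order:
  + 24.105.96.0/23 (H3) depth=23
  del 24.105.96.0/23 (clear depth 23)
  + 57.79.216.0/24 (H2) depth=24
  + 57.79.216.128/27 (H1) depth=27
  Q 148.85.136.233: descend ε ; hops seen [∅] ; pick no-route
  + 24.105.97.240/28 (H4) depth=28
  + 24.0.0.0/8 (H1) depth=8
  Q 57.79.216.129: descend 001110010100111111011000100 ; hops seen [H2,H1] ; pick H1
  + 57.72.0.0/13 (H3) depth=13
  Q 24.0.0.192: descend 000110000 ; hops seen [H1] ; pick H1
  Q 57.79.216.131: descend 001110010100111111011000100 ; hops seen [H3,H2,H1] ; pick H1
  del 24.105.97.240/28 (clear depth 28)
  + 57.79.216.0/21 (H0) depth=21
  del 57.79.216.0/21 (clear depth 21)
  del 57.79.216.128/27 (clear depth 27)
  del 24.0.0.0/8 (clear depth 8)
  + 24.0.0.0/8 (H3) depth=8
  Q 57.72.15.39: descend 0011100101001 ; hops seen [H3] ; pick H3
  + 0.0.0.0/1 (H5) depth=1
  + 24.105.97.0/24 (H3) depth=24
  Q 57.72.0.1: descend 0011100101001 ; hops seen [H5,H3] ; pick H3
  Q 24.1.212.213: descend 000110000 ; hops seen [H5,H3] ; pick H3
  del 24.0.0.0/8 (clear depth 8)
  + 0.0.0.0/0 (H5) depth=0
  + 57.79.208.0/20 (H3) depth=20
  + 24.105.97.247/32 (H5) depth=32
  Q 0.0.0.35: descend 000 ; hops seen [H5,H5] ; pick H5
  + 57.79.0.0/16 (H1) depth=16
  del 0.0.0.0/1 (clear depth 1)

== LOOKUPS ==
["no-route","H1","H1","H1","H3","H3","H3","H5"]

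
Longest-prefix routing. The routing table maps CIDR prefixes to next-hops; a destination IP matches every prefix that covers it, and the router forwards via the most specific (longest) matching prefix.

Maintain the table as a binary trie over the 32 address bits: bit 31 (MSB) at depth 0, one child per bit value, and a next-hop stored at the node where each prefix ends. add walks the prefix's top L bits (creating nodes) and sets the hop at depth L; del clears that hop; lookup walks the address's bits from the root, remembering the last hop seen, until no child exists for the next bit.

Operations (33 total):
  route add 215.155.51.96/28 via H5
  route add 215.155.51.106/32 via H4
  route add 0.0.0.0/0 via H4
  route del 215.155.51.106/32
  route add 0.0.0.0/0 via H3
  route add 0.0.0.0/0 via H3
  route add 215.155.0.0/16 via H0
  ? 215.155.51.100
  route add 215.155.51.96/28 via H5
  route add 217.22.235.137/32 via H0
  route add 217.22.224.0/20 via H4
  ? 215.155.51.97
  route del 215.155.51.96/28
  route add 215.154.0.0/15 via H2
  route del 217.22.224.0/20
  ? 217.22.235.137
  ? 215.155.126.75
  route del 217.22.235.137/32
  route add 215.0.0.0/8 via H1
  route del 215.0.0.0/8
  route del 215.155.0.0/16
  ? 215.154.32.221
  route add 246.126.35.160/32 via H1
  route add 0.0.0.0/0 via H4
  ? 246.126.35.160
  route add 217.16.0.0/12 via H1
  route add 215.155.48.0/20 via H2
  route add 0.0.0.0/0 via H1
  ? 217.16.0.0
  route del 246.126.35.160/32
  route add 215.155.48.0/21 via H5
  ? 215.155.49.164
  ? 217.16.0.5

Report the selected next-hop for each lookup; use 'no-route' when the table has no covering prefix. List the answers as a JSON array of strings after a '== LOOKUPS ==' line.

Trace:
  add 215.155.51.96/28 -> H5 at depth 28
  add 215.155.51.106/32 -> H4 at depth 32
  add 0.0.0.0/0 -> H4 at depth 0
  del 215.155.51.106/32 (clear depth 32)
  add 0.0.0.0/0 -> H3 at depth 0
  add 0.0.0.0/0 -> H3 at depth 0
  add 215.155.0.0/16 -> H0 at depth 16
  Q 215.155.51.100: descend 1101011110011011001100110110 ; hops seen [H3,H0,H5] ; pick H5
  add 215.155.51.96/28 -> H5 at depth 28
  add 217.22.235.137/32 -> H0 at depth 32
  add 217.22.224.0/20 -> H4 at depth 20
  Q 215.155.51.97: descend 1101011110011011001100110110 ; hops seen [H3,H0,H5] ; pick H5
  del 215.155.51.96/28 (clear depth 28)
  add 215.154.0.0/15 -> H2 at depth 15
  del 217.22.224.0/20 (clear depth 20)
  Q 217.22.235.137: descend 11011001000101101110101110001001 ; hops seen [H3,H0] ; pick H0
  Q 215.155.126.75: descend 11010111100110110 ; hops seen [H3,H2,H0] ; pick H0
  del 217.22.235.137/32 (clear depth 32)
  add 215.0.0.0/8 -> H1 at depth 8
  del 215.0.0.0/8 (clear depth 8)
  del 215.155.0.0/16 (clear depth 16)
  Q 215.154.32.221: descend 110101111001101 ; hops seen [H3,H2] ; pick H2
  add 246.126.35.160/32 -> H1 at depth 32
  add 0.0.0.0/0 -> H4 at depth 0
  Q 246.126.35.160: descend 11110110011111100010001110100000 ; hops seen [H4,H1] ; pick H1
  add 217.16.0.0/12 -> H1 at depth 12
  add 215.155.48.0/20 -> H2 at depth 20
  add 0.0.0.0/0 -> H1 at depth 0
  Q 217.16.0.0: descend 1101100100010 ; hops seen [H1,H1] ; pick H1
  del 246.126.35.160/32 (clear depth 32)
  add 215.155.48.0/21 -> H5 at depth 21
  Q 215.155.49.164: descend 1101011110011011001100 ; hops seen [H1,H2,H2,H5] ; pick H5
  Q 217.16.0.5: descend 1101100100010 ; hops seen [H1,H1] ; pick H1

== LOOKUPS ==
["H5","H5","H0","H0","H2","H1","H1","H5","H1"]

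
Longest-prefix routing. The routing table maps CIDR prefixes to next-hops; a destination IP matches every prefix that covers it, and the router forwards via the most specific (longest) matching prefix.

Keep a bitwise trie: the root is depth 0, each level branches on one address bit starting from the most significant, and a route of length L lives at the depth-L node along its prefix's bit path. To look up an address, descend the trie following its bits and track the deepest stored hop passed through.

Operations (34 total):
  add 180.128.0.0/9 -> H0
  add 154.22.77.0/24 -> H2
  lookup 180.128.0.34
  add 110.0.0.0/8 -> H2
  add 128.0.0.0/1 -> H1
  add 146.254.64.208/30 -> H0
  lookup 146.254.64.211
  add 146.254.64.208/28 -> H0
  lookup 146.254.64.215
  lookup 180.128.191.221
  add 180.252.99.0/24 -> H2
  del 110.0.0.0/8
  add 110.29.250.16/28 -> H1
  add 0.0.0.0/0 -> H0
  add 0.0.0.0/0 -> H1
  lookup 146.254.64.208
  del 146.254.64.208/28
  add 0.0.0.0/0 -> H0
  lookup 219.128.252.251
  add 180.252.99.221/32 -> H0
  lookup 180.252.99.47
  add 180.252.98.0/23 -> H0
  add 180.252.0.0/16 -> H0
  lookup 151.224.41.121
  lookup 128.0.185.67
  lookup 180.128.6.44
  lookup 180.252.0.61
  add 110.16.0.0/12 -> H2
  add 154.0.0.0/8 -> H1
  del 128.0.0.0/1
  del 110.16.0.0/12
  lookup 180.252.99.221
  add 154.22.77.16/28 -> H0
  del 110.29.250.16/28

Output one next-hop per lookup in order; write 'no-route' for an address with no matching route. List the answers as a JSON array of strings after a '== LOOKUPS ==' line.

Process each operation:
  + 180.128.0.0/9 (H0) depth=9
  + 154.22.77.0/24 (H2) depth=24
  ? 180.128.0.34  path d0:-→d1:-→d2:-→d3:-→d4:-→d5:-→d6:-→d7:-→d8:-→d9:H0  best=H0
  + 110.0.0.0/8 (H2) depth=8
  + 128.0.0.0/1 (H1) depth=1
  + 146.254.64.208/30 (H0) depth=30
  ? 146.254.64.211  path d0:-→d1:H1→d2:-→d3:-→d4:-→d5:-→d6:-→d7:-→d8:-→d9:-→d10:-→d11:-→d12:-→d13:-→d14:-→d15:-→d16:-→d17:-→d18:-→d19:-→d20:-→d21:-→d22:-→d23:-→d24:-→d25:-→d26:-→d27:-→d28:-→d29:-→d30:H0  best=H0
  + 146.254.64.208/28 (H0) depth=28
  ? 146.254.64.215  path d0:-→d1:H1→d2:-→d3:-→d4:-→d5:-→d6:-→d7:-→d8:-→d9:-→d10:-→d11:-→d12:-→d13:-→d14:-→d15:-→d16:-→d17:-→d18:-→d19:-→d20:-→d21:-→d22:-→d23:-→d24:-→d25:-→d26:-→d27:-→d28:H0→d29:-  best=H0
  ? 180.128.191.221  path d0:-→d1:H1→d2:-→d3:-→d4:-→d5:-→d6:-→d7:-→d8:-→d9:H0  best=H0
  + 180.252.99.0/24 (H2) depth=24
  del 110.0.0.0/8 (clear depth 8)
  + 110.29.250.16/28 (H1) depth=28
  + 0.0.0.0/0 (H0) depth=0
  + 0.0.0.0/0 (H1) depth=0
  ? 146.254.64.208  path d0:H1→d1:H1→d2:-→d3:-→d4:-→d5:-→d6:-→d7:-→d8:-→d9:-→d10:-→d11:-→d12:-→d13:-→d14:-→d15:-→d16:-→d17:-→d18:-→d19:-→d20:-→d21:-→d22:-→d23:-→d24:-→d25:-→d26:-→d27:-→d28:H0→d29:-→d30:H0  best=H0
  del 146.254.64.208/28 (clear depth 28)
  + 0.0.0.0/0 (H0) depth=0
  ? 219.128.252.251  path d0:H0→d1:H1  best=H1
  + 180.252.99.221/32 (H0) depth=32
  ? 180.252.99.47  path d0:H0→d1:H1→d2:-→d3:-→d4:-→d5:-→d6:-→d7:-→d8:-→d9:H0→d10:-→d11:-→d12:-→d13:-→d14:-→d15:-→d16:-→d17:-→d18:-→d19:-→d20:-→d21:-→d22:-→d23:-→d24:H2  best=H2
  + 180.252.98.0/23 (H0) depth=23
  + 180.252.0.0/16 (H0) depth=16
  ? 151.224.41.121  path d0:H0→d1:H1→d2:-→d3:-→d4:-→d5:-  best=H1
  ? 128.0.185.67  path d0:H0→d1:H1→d2:-→d3:-  best=H1
  ? 180.128.6.44  path d0:H0→d1:H1→d2:-→d3:-→d4:-→d5:-→d6:-→d7:-→d8:-→d9:H0  best=H0
  ? 180.252.0.61  path d0:H0→d1:H1→d2:-→d3:-→d4:-→d5:-→d6:-→d7:-→d8:-→d9:H0→d10:-→d11:-→d12:-→d13:-→d14:-→d15:-→d16:H0→d17:-  best=H0
  + 110.16.0.0/12 (H2) depth=12
  + 154.0.0.0/8 (H1) depth=8
  del 128.0.0.0/1 (clear depth 1)
  del 110.16.0.0/12 (clear depth 12)
  ? 180.252.99.221  path d0:H0→d1:-→d2:-→d3:-→d4:-→d5:-→d6:-→d7:-→d8:-→d9:H0→d10:-→d11:-→d12:-→d13:-→d14:-→d15:-→d16:H0→d17:-→d18:-→d19:-→d20:-→d21:-→d22:-→d23:H0→d24:H2→d25:-→d26:-→d27:-→d28:-→d29:-→d30:-→d31:-→d32:H0  best=H0
  + 154.22.77.16/28 (H0) depth=28
  del 110.29.250.16/28 (clear depth 28)

== LOOKUPS ==
["H0","H0","H0","H0","H0","H1","H2","H1","H1","H0","H0","H0"]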